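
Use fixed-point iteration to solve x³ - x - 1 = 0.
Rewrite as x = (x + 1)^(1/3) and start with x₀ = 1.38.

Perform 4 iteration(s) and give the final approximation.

Equation: x³ - x - 1 = 0
Fixed-point form: x = (x + 1)^(1/3)
x₀ = 1.38

x_1 = g(1.380000) = 1.335136
x_2 = g(1.335136) = 1.326694
x_3 = g(1.326694) = 1.325093
x_4 = g(1.325093) = 1.324789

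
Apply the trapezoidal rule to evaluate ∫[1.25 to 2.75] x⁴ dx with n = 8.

f(x) = x⁴
a = 1.25, b = 2.75, n = 8
h = (b - a)/n = 0.187500

Trapezoidal rule: (h/2)[f(x₀) + 2f(x₁) + 2f(x₂) + ... + f(xₙ)]

x_0 = 1.2500, f(x_0) = 2.441406, coefficient = 1
x_1 = 1.4375, f(x_1) = 4.270035, coefficient = 2
x_2 = 1.6250, f(x_2) = 6.972900, coefficient = 2
x_3 = 1.8125, f(x_3) = 10.792252, coefficient = 2
x_4 = 2.0000, f(x_4) = 16.000000, coefficient = 2
x_5 = 2.1875, f(x_5) = 22.897720, coefficient = 2
x_6 = 2.3750, f(x_6) = 31.816650, coefficient = 2
x_7 = 2.5625, f(x_7) = 43.117691, coefficient = 2
x_8 = 2.7500, f(x_8) = 57.191406, coefficient = 1

I ≈ (0.187500/2) × 331.367310 = 31.065685
Exact value: 30.844922
Error: 0.220763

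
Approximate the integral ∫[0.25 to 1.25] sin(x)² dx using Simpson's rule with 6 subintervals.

f(x) = sin(x)²
a = 0.25, b = 1.25, n = 6
h = (b - a)/n = 0.166667

Simpson's rule: (h/3)[f(x₀) + 4f(x₁) + 2f(x₂) + ... + f(xₙ)]

x_0 = 0.2500, f(x_0) = 0.061209, coefficient = 1
x_1 = 0.4167, f(x_1) = 0.163794, coefficient = 4
x_2 = 0.5833, f(x_2) = 0.303391, coefficient = 2
x_3 = 0.7500, f(x_3) = 0.464631, coefficient = 4
x_4 = 0.9167, f(x_4) = 0.629766, coefficient = 2
x_5 = 1.0833, f(x_5) = 0.780615, coefficient = 4
x_6 = 1.2500, f(x_6) = 0.900572, coefficient = 1

I ≈ (0.166667/3) × 8.464253 = 0.470236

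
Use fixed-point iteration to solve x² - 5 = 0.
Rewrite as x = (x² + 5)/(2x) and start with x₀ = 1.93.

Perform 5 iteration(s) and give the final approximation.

Equation: x² - 5 = 0
Fixed-point form: x = (x² + 5)/(2x)
x₀ = 1.93

x_1 = g(1.930000) = 2.260337
x_2 = g(2.260337) = 2.236198
x_3 = g(2.236198) = 2.236068
x_4 = g(2.236068) = 2.236068
x_5 = g(2.236068) = 2.236068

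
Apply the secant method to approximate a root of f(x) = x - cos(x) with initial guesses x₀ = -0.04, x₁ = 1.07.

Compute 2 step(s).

f(x) = x - cos(x)
x₀ = -0.04, x₁ = 1.07

Secant formula: x_{n+1} = x_n - f(x_n)(x_n - x_{n-1})/(f(x_n) - f(x_{n-1}))

Iteration 1:
  f(-0.040000) = -1.039200
  f(1.070000) = 0.589876
  x_2 = 1.070000 - 0.589876×(1.070000 - (-0.040000))/(0.589876 - (-1.039200))
       = 0.668078
Iteration 2:
  f(1.070000) = 0.589876
  f(0.668078) = -0.116936
  x_3 = 0.668078 - (-0.116936)×(0.668078 - 1.070000)/(-0.116936 - 0.589876)
       = 0.734572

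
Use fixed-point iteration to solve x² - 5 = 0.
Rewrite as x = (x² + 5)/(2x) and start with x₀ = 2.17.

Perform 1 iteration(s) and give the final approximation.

Equation: x² - 5 = 0
Fixed-point form: x = (x² + 5)/(2x)
x₀ = 2.17

x_1 = g(2.170000) = 2.237074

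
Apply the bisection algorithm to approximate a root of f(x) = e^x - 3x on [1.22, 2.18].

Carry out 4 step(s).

f(x) = e^x - 3x
Initial interval: [1.22, 2.18]

Iteration 1:
  c_1 = (1.220000 + 2.180000)/2 = 1.700000
  f(c_1) = f(1.700000) = 0.373947
  f(a) × f(c) < 0, new interval: [1.220000, 1.700000]
Iteration 2:
  c_2 = (1.220000 + 1.700000)/2 = 1.460000
  f(c_2) = f(1.460000) = -0.074040
  f(a) × f(c) ≥ 0, new interval: [1.460000, 1.700000]
Iteration 3:
  c_3 = (1.460000 + 1.700000)/2 = 1.580000
  f(c_3) = f(1.580000) = 0.114956
  f(a) × f(c) < 0, new interval: [1.460000, 1.580000]
Iteration 4:
  c_4 = (1.460000 + 1.580000)/2 = 1.520000
  f(c_4) = f(1.520000) = 0.012225
  f(a) × f(c) < 0, new interval: [1.460000, 1.520000]

After 4 iteration(s), the approximation is c_4 = 1.520000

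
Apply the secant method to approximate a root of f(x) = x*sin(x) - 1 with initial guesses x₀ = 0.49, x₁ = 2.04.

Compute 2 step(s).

f(x) = x*sin(x) - 1
x₀ = 0.49, x₁ = 2.04

Secant formula: x_{n+1} = x_n - f(x_n)(x_n - x_{n-1})/(f(x_n) - f(x_{n-1}))

Iteration 1:
  f(0.490000) = -0.769393
  f(2.040000) = 0.819534
  x_2 = 2.040000 - 0.819534×(2.040000 - 0.490000)/(0.819534 - (-0.769393))
       = 1.240544
Iteration 2:
  f(2.040000) = 0.819534
  f(1.240544) = 0.173505
  x_3 = 1.240544 - 0.173505×(1.240544 - 2.040000)/(0.173505 - 0.819534)
       = 1.025832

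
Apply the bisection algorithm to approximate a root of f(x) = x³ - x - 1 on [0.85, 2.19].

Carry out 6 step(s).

f(x) = x³ - x - 1
Initial interval: [0.85, 2.19]

Iteration 1:
  c_1 = (0.850000 + 2.190000)/2 = 1.520000
  f(c_1) = f(1.520000) = 0.991808
  f(a) × f(c) < 0, new interval: [0.850000, 1.520000]
Iteration 2:
  c_2 = (0.850000 + 1.520000)/2 = 1.185000
  f(c_2) = f(1.185000) = -0.520993
  f(a) × f(c) ≥ 0, new interval: [1.185000, 1.520000]
Iteration 3:
  c_3 = (1.185000 + 1.520000)/2 = 1.352500
  f(c_3) = f(1.352500) = 0.121569
  f(a) × f(c) < 0, new interval: [1.185000, 1.352500]
Iteration 4:
  c_4 = (1.185000 + 1.352500)/2 = 1.268750
  f(c_4) = f(1.268750) = -0.226409
  f(a) × f(c) ≥ 0, new interval: [1.268750, 1.352500]
Iteration 5:
  c_5 = (1.268750 + 1.352500)/2 = 1.310625
  f(c_5) = f(1.310625) = -0.059315
  f(a) × f(c) ≥ 0, new interval: [1.310625, 1.352500]
Iteration 6:
  c_6 = (1.310625 + 1.352500)/2 = 1.331562
  f(c_6) = f(1.331562) = 0.029376
  f(a) × f(c) < 0, new interval: [1.310625, 1.331562]

After 6 iteration(s), the approximation is c_6 = 1.331562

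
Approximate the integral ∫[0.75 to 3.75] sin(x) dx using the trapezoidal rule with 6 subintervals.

f(x) = sin(x)
a = 0.75, b = 3.75, n = 6
h = (b - a)/n = 0.500000

Trapezoidal rule: (h/2)[f(x₀) + 2f(x₁) + 2f(x₂) + ... + f(xₙ)]

x_0 = 0.7500, f(x_0) = 0.681639, coefficient = 1
x_1 = 1.2500, f(x_1) = 0.948985, coefficient = 2
x_2 = 1.7500, f(x_2) = 0.983986, coefficient = 2
x_3 = 2.2500, f(x_3) = 0.778073, coefficient = 2
x_4 = 2.7500, f(x_4) = 0.381661, coefficient = 2
x_5 = 3.2500, f(x_5) = -0.108195, coefficient = 2
x_6 = 3.7500, f(x_6) = -0.571561, coefficient = 1

I ≈ (0.500000/2) × 6.079097 = 1.519774
Exact value: 1.552248
Error: 0.032474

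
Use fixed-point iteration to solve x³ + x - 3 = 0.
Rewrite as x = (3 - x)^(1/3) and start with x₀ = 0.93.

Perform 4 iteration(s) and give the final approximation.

Equation: x³ + x - 3 = 0
Fixed-point form: x = (3 - x)^(1/3)
x₀ = 0.93

x_1 = g(0.930000) = 1.274452
x_2 = g(1.274452) = 1.199432
x_3 = g(1.199432) = 1.216568
x_4 = g(1.216568) = 1.212697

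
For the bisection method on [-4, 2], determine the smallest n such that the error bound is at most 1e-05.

We need (b-a)/2^n ≤ 1e-05
(2 - (-4))/2^n ≤ 1e-05
6/2^n ≤ 1e-05
2^n ≥ 600000
n ≥ log₂(600000) = 19.19
n ≥ 20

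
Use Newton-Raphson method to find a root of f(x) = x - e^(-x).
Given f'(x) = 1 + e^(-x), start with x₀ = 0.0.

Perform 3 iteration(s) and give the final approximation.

f(x) = x - e^(-x)
f'(x) = 1 + e^(-x)
x₀ = 0.0

Newton-Raphson formula: x_{n+1} = x_n - f(x_n)/f'(x_n)

Iteration 1:
  f(0.000000) = -1.000000
  f'(0.000000) = 2.000000
  x_1 = 0.000000 - (-1.000000)/2.000000 = 0.500000
Iteration 2:
  f(0.500000) = -0.106531
  f'(0.500000) = 1.606531
  x_2 = 0.500000 - (-0.106531)/1.606531 = 0.566311
Iteration 3:
  f(0.566311) = -0.001305
  f'(0.566311) = 1.567616
  x_3 = 0.566311 - (-0.001305)/1.567616 = 0.567143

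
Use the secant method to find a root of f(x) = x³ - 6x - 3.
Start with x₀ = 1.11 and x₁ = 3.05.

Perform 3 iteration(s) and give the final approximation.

f(x) = x³ - 6x - 3
x₀ = 1.11, x₁ = 3.05

Secant formula: x_{n+1} = x_n - f(x_n)(x_n - x_{n-1})/(f(x_n) - f(x_{n-1}))

Iteration 1:
  f(1.110000) = -8.292369
  f(3.050000) = 7.072625
  x_2 = 3.050000 - 7.072625×(3.050000 - 1.110000)/(7.072625 - (-8.292369))
       = 2.157003
Iteration 2:
  f(3.050000) = 7.072625
  f(2.157003) = -5.906212
  x_3 = 2.157003 - (-5.906212)×(2.157003 - 3.050000)/(-5.906212 - 7.072625)
       = 2.563375
Iteration 3:
  f(2.157003) = -5.906212
  f(2.563375) = -1.536598
  x_4 = 2.563375 - (-1.536598)×(2.563375 - 2.157003)/(-1.536598 - (-5.906212))
       = 2.706277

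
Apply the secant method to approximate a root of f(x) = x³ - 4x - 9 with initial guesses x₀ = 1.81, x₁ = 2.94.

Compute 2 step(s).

f(x) = x³ - 4x - 9
x₀ = 1.81, x₁ = 2.94

Secant formula: x_{n+1} = x_n - f(x_n)(x_n - x_{n-1})/(f(x_n) - f(x_{n-1}))

Iteration 1:
  f(1.810000) = -10.310259
  f(2.940000) = 4.652184
  x_2 = 2.940000 - 4.652184×(2.940000 - 1.810000)/(4.652184 - (-10.310259))
       = 2.588656
Iteration 2:
  f(2.940000) = 4.652184
  f(2.588656) = -2.007682
  x_3 = 2.588656 - (-2.007682)×(2.588656 - 2.940000)/(-2.007682 - 4.652184)
       = 2.694572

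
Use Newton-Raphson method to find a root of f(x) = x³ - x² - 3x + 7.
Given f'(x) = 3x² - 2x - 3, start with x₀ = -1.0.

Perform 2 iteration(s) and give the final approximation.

f(x) = x³ - x² - 3x + 7
f'(x) = 3x² - 2x - 3
x₀ = -1.0

Newton-Raphson formula: x_{n+1} = x_n - f(x_n)/f'(x_n)

Iteration 1:
  f(-1.000000) = 8.000000
  f'(-1.000000) = 2.000000
  x_1 = -1.000000 - 8.000000/2.000000 = -5.000000
Iteration 2:
  f(-5.000000) = -128.000000
  f'(-5.000000) = 82.000000
  x_2 = -5.000000 - (-128.000000)/82.000000 = -3.439024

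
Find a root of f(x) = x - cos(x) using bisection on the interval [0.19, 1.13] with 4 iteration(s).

f(x) = x - cos(x)
Initial interval: [0.19, 1.13]

Iteration 1:
  c_1 = (0.190000 + 1.130000)/2 = 0.660000
  f(c_1) = f(0.660000) = -0.129992
  f(a) × f(c) ≥ 0, new interval: [0.660000, 1.130000]
Iteration 2:
  c_2 = (0.660000 + 1.130000)/2 = 0.895000
  f(c_2) = f(0.895000) = 0.269481
  f(a) × f(c) < 0, new interval: [0.660000, 0.895000]
Iteration 3:
  c_3 = (0.660000 + 0.895000)/2 = 0.777500
  f(c_3) = f(0.777500) = 0.064830
  f(a) × f(c) < 0, new interval: [0.660000, 0.777500]
Iteration 4:
  c_4 = (0.660000 + 0.777500)/2 = 0.718750
  f(c_4) = f(0.718750) = -0.033879
  f(a) × f(c) ≥ 0, new interval: [0.718750, 0.777500]

After 4 iteration(s), the approximation is c_4 = 0.718750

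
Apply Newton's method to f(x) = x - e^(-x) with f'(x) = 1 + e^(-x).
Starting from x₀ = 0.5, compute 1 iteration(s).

f(x) = x - e^(-x)
f'(x) = 1 + e^(-x)
x₀ = 0.5

Newton-Raphson formula: x_{n+1} = x_n - f(x_n)/f'(x_n)

Iteration 1:
  f(0.500000) = -0.106531
  f'(0.500000) = 1.606531
  x_1 = 0.500000 - (-0.106531)/1.606531 = 0.566311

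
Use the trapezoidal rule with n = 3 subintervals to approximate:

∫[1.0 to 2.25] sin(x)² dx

f(x) = sin(x)²
a = 1.0, b = 2.25, n = 3
h = (b - a)/n = 0.416667

Trapezoidal rule: (h/2)[f(x₀) + 2f(x₁) + 2f(x₂) + ... + f(xₙ)]

x_0 = 1.0000, f(x_0) = 0.708073, coefficient = 1
x_1 = 1.4167, f(x_1) = 0.976432, coefficient = 2
x_2 = 1.8333, f(x_2) = 0.932643, coefficient = 2
x_3 = 2.2500, f(x_3) = 0.605398, coefficient = 1

I ≈ (0.416667/2) × 5.131621 = 1.069088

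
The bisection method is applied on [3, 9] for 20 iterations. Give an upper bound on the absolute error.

Bisection error bound: |error| ≤ (b-a)/2^n
|error| ≤ (9 - 3)/2^20 = 6/2^20
|error| ≤ 0.0000057220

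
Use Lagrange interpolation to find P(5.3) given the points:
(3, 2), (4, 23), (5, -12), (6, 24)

Lagrange interpolation formula:
P(x) = Σ yᵢ × Lᵢ(x)
where Lᵢ(x) = Π_{j≠i} (x - xⱼ)/(xᵢ - xⱼ)

L_0(5.3) = (5.3 - 4)/(3 - 4) × (5.3 - 5)/(3 - 5) × (5.3 - 6)/(3 - 6) = 0.045500
L_1(5.3) = (5.3 - 3)/(4 - 3) × (5.3 - 5)/(4 - 5) × (5.3 - 6)/(4 - 6) = -0.241500
L_2(5.3) = (5.3 - 3)/(5 - 3) × (5.3 - 4)/(5 - 4) × (5.3 - 6)/(5 - 6) = 1.046500
L_3(5.3) = (5.3 - 3)/(6 - 3) × (5.3 - 4)/(6 - 4) × (5.3 - 5)/(6 - 5) = 0.149500

P(5.3) = 2×L_0(5.3) + 23×L_1(5.3) + (-12)×L_2(5.3) + 24×L_3(5.3)
P(5.3) = -14.433500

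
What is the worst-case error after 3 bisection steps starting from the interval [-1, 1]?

Bisection error bound: |error| ≤ (b-a)/2^n
|error| ≤ (1 - (-1))/2^3 = 2/2^3
|error| ≤ 0.2500000000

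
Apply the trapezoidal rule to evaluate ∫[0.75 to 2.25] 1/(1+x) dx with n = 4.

f(x) = 1/(1+x)
a = 0.75, b = 2.25, n = 4
h = (b - a)/n = 0.375000

Trapezoidal rule: (h/2)[f(x₀) + 2f(x₁) + 2f(x₂) + ... + f(xₙ)]

x_0 = 0.7500, f(x_0) = 0.571429, coefficient = 1
x_1 = 1.1250, f(x_1) = 0.470588, coefficient = 2
x_2 = 1.5000, f(x_2) = 0.400000, coefficient = 2
x_3 = 1.8750, f(x_3) = 0.347826, coefficient = 2
x_4 = 2.2500, f(x_4) = 0.307692, coefficient = 1

I ≈ (0.375000/2) × 3.315950 = 0.621741
Exact value: 0.619039
Error: 0.002701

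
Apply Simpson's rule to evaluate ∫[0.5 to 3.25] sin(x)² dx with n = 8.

f(x) = sin(x)²
a = 0.5, b = 3.25, n = 8
h = (b - a)/n = 0.343750

Simpson's rule: (h/3)[f(x₀) + 4f(x₁) + 2f(x₂) + ... + f(xₙ)]

x_0 = 0.5000, f(x_0) = 0.229849, coefficient = 1
x_1 = 0.8438, f(x_1) = 0.558219, coefficient = 4
x_2 = 1.1875, f(x_2) = 0.860139, coefficient = 2
x_3 = 1.5312, f(x_3) = 0.998437, coefficient = 4
x_4 = 1.8750, f(x_4) = 0.910280, coefficient = 2
x_5 = 2.2188, f(x_5) = 0.635720, coefficient = 4
x_6 = 2.5625, f(x_6) = 0.299499, coefficient = 2
x_7 = 2.9062, f(x_7) = 0.054371, coefficient = 4
x_8 = 3.2500, f(x_8) = 0.011706, coefficient = 1

I ≈ (0.343750/3) × 13.368381 = 1.531794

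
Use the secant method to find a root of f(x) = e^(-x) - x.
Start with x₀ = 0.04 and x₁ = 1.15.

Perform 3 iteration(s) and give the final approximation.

f(x) = e^(-x) - x
x₀ = 0.04, x₁ = 1.15

Secant formula: x_{n+1} = x_n - f(x_n)(x_n - x_{n-1})/(f(x_n) - f(x_{n-1}))

Iteration 1:
  f(0.040000) = 0.920789
  f(1.150000) = -0.833363
  x_2 = 1.150000 - (-0.833363)×(1.150000 - 0.040000)/(-0.833363 - 0.920789)
       = 0.622661
Iteration 2:
  f(1.150000) = -0.833363
  f(0.622661) = -0.086146
  x_3 = 0.622661 - (-0.086146)×(0.622661 - 1.150000)/(-0.086146 - (-0.833363))
       = 0.561864
Iteration 3:
  f(0.622661) = -0.086146
  f(0.561864) = 0.008281
  x_4 = 0.561864 - 0.008281×(0.561864 - 0.622661)/(0.008281 - (-0.086146))
       = 0.567196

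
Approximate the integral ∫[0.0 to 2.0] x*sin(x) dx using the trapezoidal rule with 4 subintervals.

f(x) = x*sin(x)
a = 0.0, b = 2.0, n = 4
h = (b - a)/n = 0.500000

Trapezoidal rule: (h/2)[f(x₀) + 2f(x₁) + 2f(x₂) + ... + f(xₙ)]

x_0 = 0.0000, f(x_0) = 0.000000, coefficient = 1
x_1 = 0.5000, f(x_1) = 0.239713, coefficient = 2
x_2 = 1.0000, f(x_2) = 0.841471, coefficient = 2
x_3 = 1.5000, f(x_3) = 1.496242, coefficient = 2
x_4 = 2.0000, f(x_4) = 1.818595, coefficient = 1

I ≈ (0.500000/2) × 6.973447 = 1.743362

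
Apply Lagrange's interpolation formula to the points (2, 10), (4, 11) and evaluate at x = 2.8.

Lagrange interpolation formula:
P(x) = Σ yᵢ × Lᵢ(x)
where Lᵢ(x) = Π_{j≠i} (x - xⱼ)/(xᵢ - xⱼ)

L_0(2.8) = (2.8 - 4)/(2 - 4) = 0.600000
L_1(2.8) = (2.8 - 2)/(4 - 2) = 0.400000

P(2.8) = 10×L_0(2.8) + 11×L_1(2.8)
P(2.8) = 10.400000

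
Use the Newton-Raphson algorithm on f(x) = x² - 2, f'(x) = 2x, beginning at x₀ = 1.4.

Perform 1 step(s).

f(x) = x² - 2
f'(x) = 2x
x₀ = 1.4

Newton-Raphson formula: x_{n+1} = x_n - f(x_n)/f'(x_n)

Iteration 1:
  f(1.400000) = -0.040000
  f'(1.400000) = 2.800000
  x_1 = 1.400000 - (-0.040000)/2.800000 = 1.414286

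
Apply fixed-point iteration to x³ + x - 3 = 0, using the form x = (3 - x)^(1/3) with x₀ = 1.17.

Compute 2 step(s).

Equation: x³ + x - 3 = 0
Fixed-point form: x = (3 - x)^(1/3)
x₀ = 1.17

x_1 = g(1.170000) = 1.223161
x_2 = g(1.223161) = 1.211200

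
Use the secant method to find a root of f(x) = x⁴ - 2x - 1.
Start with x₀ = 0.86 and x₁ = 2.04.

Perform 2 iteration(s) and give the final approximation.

f(x) = x⁴ - 2x - 1
x₀ = 0.86, x₁ = 2.04

Secant formula: x_{n+1} = x_n - f(x_n)(x_n - x_{n-1})/(f(x_n) - f(x_{n-1}))

Iteration 1:
  f(0.860000) = -2.172992
  f(2.040000) = 12.238915
  x_2 = 2.040000 - 12.238915×(2.040000 - 0.860000)/(12.238915 - (-2.172992))
       = 1.037918
Iteration 2:
  f(2.040000) = 12.238915
  f(1.037918) = -1.915318
  x_3 = 1.037918 - (-1.915318)×(1.037918 - 2.040000)/(-1.915318 - 12.238915)
       = 1.173517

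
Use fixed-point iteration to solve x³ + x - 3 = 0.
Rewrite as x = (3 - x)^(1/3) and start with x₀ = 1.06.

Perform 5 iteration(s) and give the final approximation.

Equation: x³ + x - 3 = 0
Fixed-point form: x = (3 - x)^(1/3)
x₀ = 1.06

x_1 = g(1.060000) = 1.247194
x_2 = g(1.247194) = 1.205715
x_3 = g(1.205715) = 1.215152
x_4 = g(1.215152) = 1.213018
x_5 = g(1.213018) = 1.213501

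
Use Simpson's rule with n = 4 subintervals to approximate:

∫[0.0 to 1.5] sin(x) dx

f(x) = sin(x)
a = 0.0, b = 1.5, n = 4
h = (b - a)/n = 0.375000

Simpson's rule: (h/3)[f(x₀) + 4f(x₁) + 2f(x₂) + ... + f(xₙ)]

x_0 = 0.0000, f(x_0) = 0.000000, coefficient = 1
x_1 = 0.3750, f(x_1) = 0.366273, coefficient = 4
x_2 = 0.7500, f(x_2) = 0.681639, coefficient = 2
x_3 = 1.1250, f(x_3) = 0.902268, coefficient = 4
x_4 = 1.5000, f(x_4) = 0.997495, coefficient = 1

I ≈ (0.375000/3) × 7.434933 = 0.929367
Exact value: 0.929263
Error: 0.000104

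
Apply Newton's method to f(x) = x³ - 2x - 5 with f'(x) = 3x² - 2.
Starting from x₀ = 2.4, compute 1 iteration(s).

f(x) = x³ - 2x - 5
f'(x) = 3x² - 2
x₀ = 2.4

Newton-Raphson formula: x_{n+1} = x_n - f(x_n)/f'(x_n)

Iteration 1:
  f(2.400000) = 4.024000
  f'(2.400000) = 15.280000
  x_1 = 2.400000 - 4.024000/15.280000 = 2.136649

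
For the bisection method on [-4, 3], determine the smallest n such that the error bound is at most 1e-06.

We need (b-a)/2^n ≤ 1e-06
(3 - (-4))/2^n ≤ 1e-06
7/2^n ≤ 1e-06
2^n ≥ 7000000
n ≥ log₂(7000000) = 22.74
n ≥ 23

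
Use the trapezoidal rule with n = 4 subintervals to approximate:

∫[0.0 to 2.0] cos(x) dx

f(x) = cos(x)
a = 0.0, b = 2.0, n = 4
h = (b - a)/n = 0.500000

Trapezoidal rule: (h/2)[f(x₀) + 2f(x₁) + 2f(x₂) + ... + f(xₙ)]

x_0 = 0.0000, f(x_0) = 1.000000, coefficient = 1
x_1 = 0.5000, f(x_1) = 0.877583, coefficient = 2
x_2 = 1.0000, f(x_2) = 0.540302, coefficient = 2
x_3 = 1.5000, f(x_3) = 0.070737, coefficient = 2
x_4 = 2.0000, f(x_4) = -0.416147, coefficient = 1

I ≈ (0.500000/2) × 3.561097 = 0.890274
Exact value: 0.909297
Error: 0.019023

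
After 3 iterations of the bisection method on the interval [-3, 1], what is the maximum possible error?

Bisection error bound: |error| ≤ (b-a)/2^n
|error| ≤ (1 - (-3))/2^3 = 4/2^3
|error| ≤ 0.5000000000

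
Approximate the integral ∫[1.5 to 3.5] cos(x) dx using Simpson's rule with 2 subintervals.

f(x) = cos(x)
a = 1.5, b = 3.5, n = 2
h = (b - a)/n = 1.000000

Simpson's rule: (h/3)[f(x₀) + 4f(x₁) + 2f(x₂) + ... + f(xₙ)]

x_0 = 1.5000, f(x_0) = 0.070737, coefficient = 1
x_1 = 2.5000, f(x_1) = -0.801144, coefficient = 4
x_2 = 3.5000, f(x_2) = -0.936457, coefficient = 1

I ≈ (1.000000/3) × -4.070294 = -1.356765
Exact value: -1.348278
Error: 0.008486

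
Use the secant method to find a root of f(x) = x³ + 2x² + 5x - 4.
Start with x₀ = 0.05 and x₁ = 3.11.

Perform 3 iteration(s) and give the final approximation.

f(x) = x³ + 2x² + 5x - 4
x₀ = 0.05, x₁ = 3.11

Secant formula: x_{n+1} = x_n - f(x_n)(x_n - x_{n-1})/(f(x_n) - f(x_{n-1}))

Iteration 1:
  f(0.050000) = -3.744875
  f(3.110000) = 60.974431
  x_2 = 3.110000 - 60.974431×(3.110000 - 0.050000)/(60.974431 - (-3.744875))
       = 0.227062
Iteration 2:
  f(3.110000) = 60.974431
  f(0.227062) = -2.749870
  x_3 = 0.227062 - (-2.749870)×(0.227062 - 3.110000)/(-2.749870 - 60.974431)
       = 0.351468
Iteration 3:
  f(0.227062) = -2.749870
  f(0.351468) = -1.952183
  x_4 = 0.351468 - (-1.952183)×(0.351468 - 0.227062)/(-1.952183 - (-2.749870))
       = 0.655928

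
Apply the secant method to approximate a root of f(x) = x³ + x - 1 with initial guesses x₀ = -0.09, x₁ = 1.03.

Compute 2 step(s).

f(x) = x³ + x - 1
x₀ = -0.09, x₁ = 1.03

Secant formula: x_{n+1} = x_n - f(x_n)(x_n - x_{n-1})/(f(x_n) - f(x_{n-1}))

Iteration 1:
  f(-0.090000) = -1.090729
  f(1.030000) = 1.122727
  x_2 = 1.030000 - 1.122727×(1.030000 - (-0.090000))/(1.122727 - (-1.090729))
       = 0.461905
Iteration 2:
  f(1.030000) = 1.122727
  f(0.461905) = -0.439545
  x_3 = 0.461905 - (-0.439545)×(0.461905 - 1.030000)/(-0.439545 - 1.122727)
       = 0.621738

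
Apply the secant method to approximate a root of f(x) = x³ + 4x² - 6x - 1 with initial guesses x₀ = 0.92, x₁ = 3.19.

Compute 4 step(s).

f(x) = x³ + 4x² - 6x - 1
x₀ = 0.92, x₁ = 3.19

Secant formula: x_{n+1} = x_n - f(x_n)(x_n - x_{n-1})/(f(x_n) - f(x_{n-1}))

Iteration 1:
  f(0.920000) = -2.355712
  f(3.190000) = 53.026159
  x_2 = 3.190000 - 53.026159×(3.190000 - 0.920000)/(53.026159 - (-2.355712))
       = 1.016556
Iteration 2:
  f(3.190000) = 53.026159
  f(1.016556) = -1.915295
  x_3 = 1.016556 - (-1.915295)×(1.016556 - 3.190000)/(-1.915295 - 53.026159)
       = 1.092324
Iteration 3:
  f(1.016556) = -1.915295
  f(1.092324) = -1.477927
  x_4 = 1.092324 - (-1.477927)×(1.092324 - 1.016556)/(-1.477927 - (-1.915295))
       = 1.348353
Iteration 4:
  f(1.092324) = -1.477927
  f(1.348353) = 0.633491
  x_5 = 1.348353 - 0.633491×(1.348353 - 1.092324)/(0.633491 - (-1.477927))
       = 1.271537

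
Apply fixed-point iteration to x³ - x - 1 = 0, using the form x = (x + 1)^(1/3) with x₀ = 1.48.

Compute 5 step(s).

Equation: x³ - x - 1 = 0
Fixed-point form: x = (x + 1)^(1/3)
x₀ = 1.48

x_1 = g(1.480000) = 1.353580
x_2 = g(1.353580) = 1.330178
x_3 = g(1.330178) = 1.325754
x_4 = g(1.325754) = 1.324915
x_5 = g(1.324915) = 1.324755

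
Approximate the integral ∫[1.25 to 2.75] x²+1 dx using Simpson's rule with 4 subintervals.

f(x) = x²+1
a = 1.25, b = 2.75, n = 4
h = (b - a)/n = 0.375000

Simpson's rule: (h/3)[f(x₀) + 4f(x₁) + 2f(x₂) + ... + f(xₙ)]

x_0 = 1.2500, f(x_0) = 2.562500, coefficient = 1
x_1 = 1.6250, f(x_1) = 3.640625, coefficient = 4
x_2 = 2.0000, f(x_2) = 5.000000, coefficient = 2
x_3 = 2.3750, f(x_3) = 6.640625, coefficient = 4
x_4 = 2.7500, f(x_4) = 8.562500, coefficient = 1

I ≈ (0.375000/3) × 62.250000 = 7.781250
Exact value: 7.781250
Error: 0.000000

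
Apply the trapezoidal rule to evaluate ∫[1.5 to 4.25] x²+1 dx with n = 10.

f(x) = x²+1
a = 1.5, b = 4.25, n = 10
h = (b - a)/n = 0.275000

Trapezoidal rule: (h/2)[f(x₀) + 2f(x₁) + 2f(x₂) + ... + f(xₙ)]

x_0 = 1.5000, f(x_0) = 3.250000, coefficient = 1
x_1 = 1.7750, f(x_1) = 4.150625, coefficient = 2
x_2 = 2.0500, f(x_2) = 5.202500, coefficient = 2
x_3 = 2.3250, f(x_3) = 6.405625, coefficient = 2
x_4 = 2.6000, f(x_4) = 7.760000, coefficient = 2
x_5 = 2.8750, f(x_5) = 9.265625, coefficient = 2
x_6 = 3.1500, f(x_6) = 10.922500, coefficient = 2
x_7 = 3.4250, f(x_7) = 12.730625, coefficient = 2
x_8 = 3.7000, f(x_8) = 14.690000, coefficient = 2
x_9 = 3.9750, f(x_9) = 16.800625, coefficient = 2
x_10 = 4.2500, f(x_10) = 19.062500, coefficient = 1

I ≈ (0.275000/2) × 198.168750 = 27.248203
Exact value: 27.213542
Error: 0.034661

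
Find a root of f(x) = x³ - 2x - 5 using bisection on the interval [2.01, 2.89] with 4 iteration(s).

f(x) = x³ - 2x - 5
Initial interval: [2.01, 2.89]

Iteration 1:
  c_1 = (2.010000 + 2.890000)/2 = 2.450000
  f(c_1) = f(2.450000) = 4.806125
  f(a) × f(c) < 0, new interval: [2.010000, 2.450000]
Iteration 2:
  c_2 = (2.010000 + 2.450000)/2 = 2.230000
  f(c_2) = f(2.230000) = 1.629567
  f(a) × f(c) < 0, new interval: [2.010000, 2.230000]
Iteration 3:
  c_3 = (2.010000 + 2.230000)/2 = 2.120000
  f(c_3) = f(2.120000) = 0.288128
  f(a) × f(c) < 0, new interval: [2.010000, 2.120000]
Iteration 4:
  c_4 = (2.010000 + 2.120000)/2 = 2.065000
  f(c_4) = f(2.065000) = -0.324375
  f(a) × f(c) ≥ 0, new interval: [2.065000, 2.120000]

After 4 iteration(s), the approximation is c_4 = 2.065000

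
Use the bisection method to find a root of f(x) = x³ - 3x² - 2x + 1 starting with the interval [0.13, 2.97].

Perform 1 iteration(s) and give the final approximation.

f(x) = x³ - 3x² - 2x + 1
Initial interval: [0.13, 2.97]

Iteration 1:
  c_1 = (0.130000 + 2.970000)/2 = 1.550000
  f(c_1) = f(1.550000) = -5.583625
  f(a) × f(c) < 0, new interval: [0.130000, 1.550000]

After 1 iteration(s), the approximation is c_1 = 1.550000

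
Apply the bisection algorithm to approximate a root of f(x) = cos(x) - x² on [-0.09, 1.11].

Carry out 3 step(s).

f(x) = cos(x) - x²
Initial interval: [-0.09, 1.11]

Iteration 1:
  c_1 = (-0.090000 + 1.110000)/2 = 0.510000
  f(c_1) = f(0.510000) = 0.612645
  f(a) × f(c) ≥ 0, new interval: [0.510000, 1.110000]
Iteration 2:
  c_2 = (0.510000 + 1.110000)/2 = 0.810000
  f(c_2) = f(0.810000) = 0.033398
  f(a) × f(c) ≥ 0, new interval: [0.810000, 1.110000]
Iteration 3:
  c_3 = (0.810000 + 1.110000)/2 = 0.960000
  f(c_3) = f(0.960000) = -0.348080
  f(a) × f(c) < 0, new interval: [0.810000, 0.960000]

After 3 iteration(s), the approximation is c_3 = 0.960000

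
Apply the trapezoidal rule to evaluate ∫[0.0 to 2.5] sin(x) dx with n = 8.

f(x) = sin(x)
a = 0.0, b = 2.5, n = 8
h = (b - a)/n = 0.312500

Trapezoidal rule: (h/2)[f(x₀) + 2f(x₁) + 2f(x₂) + ... + f(xₙ)]

x_0 = 0.0000, f(x_0) = 0.000000, coefficient = 1
x_1 = 0.3125, f(x_1) = 0.307439, coefficient = 2
x_2 = 0.6250, f(x_2) = 0.585097, coefficient = 2
x_3 = 0.9375, f(x_3) = 0.806081, coefficient = 2
x_4 = 1.2500, f(x_4) = 0.948985, coefficient = 2
x_5 = 1.5625, f(x_5) = 0.999966, coefficient = 2
x_6 = 1.8750, f(x_6) = 0.954086, coefficient = 2
x_7 = 2.1875, f(x_7) = 0.815789, coefficient = 2
x_8 = 2.5000, f(x_8) = 0.598472, coefficient = 1

I ≈ (0.312500/2) × 11.433357 = 1.786462
Exact value: 1.801144
Error: 0.014682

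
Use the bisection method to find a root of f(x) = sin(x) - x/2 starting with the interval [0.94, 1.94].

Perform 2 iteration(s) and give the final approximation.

f(x) = sin(x) - x/2
Initial interval: [0.94, 1.94]

Iteration 1:
  c_1 = (0.940000 + 1.940000)/2 = 1.440000
  f(c_1) = f(1.440000) = 0.271458
  f(a) × f(c) ≥ 0, new interval: [1.440000, 1.940000]
Iteration 2:
  c_2 = (1.440000 + 1.940000)/2 = 1.690000
  f(c_2) = f(1.690000) = 0.147904
  f(a) × f(c) ≥ 0, new interval: [1.690000, 1.940000]

After 2 iteration(s), the approximation is c_2 = 1.690000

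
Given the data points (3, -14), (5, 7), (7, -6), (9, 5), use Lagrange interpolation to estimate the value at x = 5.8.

Lagrange interpolation formula:
P(x) = Σ yᵢ × Lᵢ(x)
where Lᵢ(x) = Π_{j≠i} (x - xⱼ)/(xᵢ - xⱼ)

L_0(5.8) = (5.8 - 5)/(3 - 5) × (5.8 - 7)/(3 - 7) × (5.8 - 9)/(3 - 9) = -0.064000
L_1(5.8) = (5.8 - 3)/(5 - 3) × (5.8 - 7)/(5 - 7) × (5.8 - 9)/(5 - 9) = 0.672000
L_2(5.8) = (5.8 - 3)/(7 - 3) × (5.8 - 5)/(7 - 5) × (5.8 - 9)/(7 - 9) = 0.448000
L_3(5.8) = (5.8 - 3)/(9 - 3) × (5.8 - 5)/(9 - 5) × (5.8 - 7)/(9 - 7) = -0.056000

P(5.8) = (-14)×L_0(5.8) + 7×L_1(5.8) + (-6)×L_2(5.8) + 5×L_3(5.8)
P(5.8) = 2.632000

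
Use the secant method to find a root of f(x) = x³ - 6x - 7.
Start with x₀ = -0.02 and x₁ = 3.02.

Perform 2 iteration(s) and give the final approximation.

f(x) = x³ - 6x - 7
x₀ = -0.02, x₁ = 3.02

Secant formula: x_{n+1} = x_n - f(x_n)(x_n - x_{n-1})/(f(x_n) - f(x_{n-1}))

Iteration 1:
  f(-0.020000) = -6.880008
  f(3.020000) = 2.423608
  x_2 = 3.020000 - 2.423608×(3.020000 - (-0.020000))/(2.423608 - (-6.880008))
       = 2.228075
Iteration 2:
  f(3.020000) = 2.423608
  f(2.228075) = -9.307579
  x_3 = 2.228075 - (-9.307579)×(2.228075 - 3.020000)/(-9.307579 - 2.423608)
       = 2.856392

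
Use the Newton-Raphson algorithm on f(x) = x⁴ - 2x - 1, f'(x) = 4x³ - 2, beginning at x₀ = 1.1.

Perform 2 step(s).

f(x) = x⁴ - 2x - 1
f'(x) = 4x³ - 2
x₀ = 1.1

Newton-Raphson formula: x_{n+1} = x_n - f(x_n)/f'(x_n)

Iteration 1:
  f(1.100000) = -1.735900
  f'(1.100000) = 3.324000
  x_1 = 1.100000 - (-1.735900)/3.324000 = 1.622232
Iteration 2:
  f(1.622232) = 2.681051
  f'(1.622232) = 15.076509
  x_2 = 1.622232 - 2.681051/15.076509 = 1.444403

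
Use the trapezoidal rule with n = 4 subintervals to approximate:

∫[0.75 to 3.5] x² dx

f(x) = x²
a = 0.75, b = 3.5, n = 4
h = (b - a)/n = 0.687500

Trapezoidal rule: (h/2)[f(x₀) + 2f(x₁) + 2f(x₂) + ... + f(xₙ)]

x_0 = 0.7500, f(x_0) = 0.562500, coefficient = 1
x_1 = 1.4375, f(x_1) = 2.066406, coefficient = 2
x_2 = 2.1250, f(x_2) = 4.515625, coefficient = 2
x_3 = 2.8125, f(x_3) = 7.910156, coefficient = 2
x_4 = 3.5000, f(x_4) = 12.250000, coefficient = 1

I ≈ (0.687500/2) × 41.796875 = 14.367676
Exact value: 14.151042
Error: 0.216634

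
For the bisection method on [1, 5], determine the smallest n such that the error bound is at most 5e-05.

We need (b-a)/2^n ≤ 5e-05
(5 - 1)/2^n ≤ 5e-05
4/2^n ≤ 5e-05
2^n ≥ 80000
n ≥ log₂(80000) = 16.29
n ≥ 17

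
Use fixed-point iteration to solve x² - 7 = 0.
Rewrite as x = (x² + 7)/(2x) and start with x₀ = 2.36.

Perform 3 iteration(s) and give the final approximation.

Equation: x² - 7 = 0
Fixed-point form: x = (x² + 7)/(2x)
x₀ = 2.36

x_1 = g(2.360000) = 2.663051
x_2 = g(2.663051) = 2.645808
x_3 = g(2.645808) = 2.645751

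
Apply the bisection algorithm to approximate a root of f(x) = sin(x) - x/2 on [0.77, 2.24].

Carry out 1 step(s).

f(x) = sin(x) - x/2
Initial interval: [0.77, 2.24]

Iteration 1:
  c_1 = (0.770000 + 2.240000)/2 = 1.505000
  f(c_1) = f(1.505000) = 0.245336
  f(a) × f(c) ≥ 0, new interval: [1.505000, 2.240000]

After 1 iteration(s), the approximation is c_1 = 1.505000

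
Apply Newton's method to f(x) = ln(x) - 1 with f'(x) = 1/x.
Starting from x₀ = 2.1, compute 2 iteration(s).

f(x) = ln(x) - 1
f'(x) = 1/x
x₀ = 2.1

Newton-Raphson formula: x_{n+1} = x_n - f(x_n)/f'(x_n)

Iteration 1:
  f(2.100000) = -0.258063
  f'(2.100000) = 0.476190
  x_1 = 2.100000 - (-0.258063)/0.476190 = 2.641932
Iteration 2:
  f(2.641932) = -0.028490
  f'(2.641932) = 0.378511
  x_2 = 2.641932 - (-0.028490)/0.378511 = 2.717199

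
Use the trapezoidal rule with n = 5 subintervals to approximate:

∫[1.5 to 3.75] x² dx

f(x) = x²
a = 1.5, b = 3.75, n = 5
h = (b - a)/n = 0.450000

Trapezoidal rule: (h/2)[f(x₀) + 2f(x₁) + 2f(x₂) + ... + f(xₙ)]

x_0 = 1.5000, f(x_0) = 2.250000, coefficient = 1
x_1 = 1.9500, f(x_1) = 3.802500, coefficient = 2
x_2 = 2.4000, f(x_2) = 5.760000, coefficient = 2
x_3 = 2.8500, f(x_3) = 8.122500, coefficient = 2
x_4 = 3.3000, f(x_4) = 10.890000, coefficient = 2
x_5 = 3.7500, f(x_5) = 14.062500, coefficient = 1

I ≈ (0.450000/2) × 73.462500 = 16.529063
Exact value: 16.453125
Error: 0.075938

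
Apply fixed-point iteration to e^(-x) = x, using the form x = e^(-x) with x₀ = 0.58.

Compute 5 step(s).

Equation: e^(-x) = x
Fixed-point form: x = e^(-x)
x₀ = 0.58

x_1 = g(0.580000) = 0.559898
x_2 = g(0.559898) = 0.571267
x_3 = g(0.571267) = 0.564809
x_4 = g(0.564809) = 0.568469
x_5 = g(0.568469) = 0.566392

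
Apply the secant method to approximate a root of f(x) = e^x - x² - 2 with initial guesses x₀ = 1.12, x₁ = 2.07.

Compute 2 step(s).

f(x) = e^x - x² - 2
x₀ = 1.12, x₁ = 2.07

Secant formula: x_{n+1} = x_n - f(x_n)(x_n - x_{n-1})/(f(x_n) - f(x_{n-1}))

Iteration 1:
  f(1.120000) = -0.189546
  f(2.070000) = 1.639923
  x_2 = 2.070000 - 1.639923×(2.070000 - 1.120000)/(1.639923 - (-0.189546))
       = 1.218427
Iteration 2:
  f(2.070000) = 1.639923
  f(1.218427) = -0.102701
  x_3 = 1.218427 - (-0.102701)×(1.218427 - 2.070000)/(-0.102701 - 1.639923)
       = 1.268614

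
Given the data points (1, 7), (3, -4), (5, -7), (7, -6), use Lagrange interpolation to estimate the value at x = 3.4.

Lagrange interpolation formula:
P(x) = Σ yᵢ × Lᵢ(x)
where Lᵢ(x) = Π_{j≠i} (x - xⱼ)/(xᵢ - xⱼ)

L_0(3.4) = (3.4 - 3)/(1 - 3) × (3.4 - 5)/(1 - 5) × (3.4 - 7)/(1 - 7) = -0.048000
L_1(3.4) = (3.4 - 1)/(3 - 1) × (3.4 - 5)/(3 - 5) × (3.4 - 7)/(3 - 7) = 0.864000
L_2(3.4) = (3.4 - 1)/(5 - 1) × (3.4 - 3)/(5 - 3) × (3.4 - 7)/(5 - 7) = 0.216000
L_3(3.4) = (3.4 - 1)/(7 - 1) × (3.4 - 3)/(7 - 3) × (3.4 - 5)/(7 - 5) = -0.032000

P(3.4) = 7×L_0(3.4) + (-4)×L_1(3.4) + (-7)×L_2(3.4) + (-6)×L_3(3.4)
P(3.4) = -5.112000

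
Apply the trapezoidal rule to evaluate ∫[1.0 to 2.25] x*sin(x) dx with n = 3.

f(x) = x*sin(x)
a = 1.0, b = 2.25, n = 3
h = (b - a)/n = 0.416667

Trapezoidal rule: (h/2)[f(x₀) + 2f(x₁) + 2f(x₂) + ... + f(xₙ)]

x_0 = 1.0000, f(x_0) = 0.841471, coefficient = 1
x_1 = 1.4167, f(x_1) = 1.399873, coefficient = 2
x_2 = 1.8333, f(x_2) = 1.770514, coefficient = 2
x_3 = 2.2500, f(x_3) = 1.750665, coefficient = 1

I ≈ (0.416667/2) × 8.932908 = 1.861023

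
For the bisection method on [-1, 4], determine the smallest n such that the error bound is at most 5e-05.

We need (b-a)/2^n ≤ 5e-05
(4 - (-1))/2^n ≤ 5e-05
5/2^n ≤ 5e-05
2^n ≥ 100000
n ≥ log₂(100000) = 16.61
n ≥ 17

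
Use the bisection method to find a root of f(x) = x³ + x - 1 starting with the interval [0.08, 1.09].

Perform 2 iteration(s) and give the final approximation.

f(x) = x³ + x - 1
Initial interval: [0.08, 1.09]

Iteration 1:
  c_1 = (0.080000 + 1.090000)/2 = 0.585000
  f(c_1) = f(0.585000) = -0.214798
  f(a) × f(c) ≥ 0, new interval: [0.585000, 1.090000]
Iteration 2:
  c_2 = (0.585000 + 1.090000)/2 = 0.837500
  f(c_2) = f(0.837500) = 0.424928
  f(a) × f(c) < 0, new interval: [0.585000, 0.837500]

After 2 iteration(s), the approximation is c_2 = 0.837500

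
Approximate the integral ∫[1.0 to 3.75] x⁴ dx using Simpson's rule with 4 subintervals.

f(x) = x⁴
a = 1.0, b = 3.75, n = 4
h = (b - a)/n = 0.687500

Simpson's rule: (h/3)[f(x₀) + 4f(x₁) + 2f(x₂) + ... + f(xₙ)]

x_0 = 1.0000, f(x_0) = 1.000000, coefficient = 1
x_1 = 1.6875, f(x_1) = 8.109146, coefficient = 4
x_2 = 2.3750, f(x_2) = 31.816650, coefficient = 2
x_3 = 3.0625, f(x_3) = 87.963882, coefficient = 4
x_4 = 3.7500, f(x_4) = 197.753906, coefficient = 1

I ≈ (0.687500/3) × 646.679321 = 148.197344
Exact value: 148.115430
Error: 0.081915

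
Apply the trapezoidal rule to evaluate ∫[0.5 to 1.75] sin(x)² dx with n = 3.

f(x) = sin(x)²
a = 0.5, b = 1.75, n = 3
h = (b - a)/n = 0.416667

Trapezoidal rule: (h/2)[f(x₀) + 2f(x₁) + 2f(x₂) + ... + f(xₙ)]

x_0 = 0.5000, f(x_0) = 0.229849, coefficient = 1
x_1 = 0.9167, f(x_1) = 0.629766, coefficient = 2
x_2 = 1.3333, f(x_2) = 0.944663, coefficient = 2
x_3 = 1.7500, f(x_3) = 0.968228, coefficient = 1

I ≈ (0.416667/2) × 4.346935 = 0.905612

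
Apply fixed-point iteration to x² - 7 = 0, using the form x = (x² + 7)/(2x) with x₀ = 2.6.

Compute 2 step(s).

Equation: x² - 7 = 0
Fixed-point form: x = (x² + 7)/(2x)
x₀ = 2.6

x_1 = g(2.600000) = 2.646154
x_2 = g(2.646154) = 2.645751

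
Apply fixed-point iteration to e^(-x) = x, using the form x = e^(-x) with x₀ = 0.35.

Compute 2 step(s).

Equation: e^(-x) = x
Fixed-point form: x = e^(-x)
x₀ = 0.35

x_1 = g(0.350000) = 0.704688
x_2 = g(0.704688) = 0.494263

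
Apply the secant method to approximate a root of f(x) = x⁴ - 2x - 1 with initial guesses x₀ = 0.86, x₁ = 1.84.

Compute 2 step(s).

f(x) = x⁴ - 2x - 1
x₀ = 0.86, x₁ = 1.84

Secant formula: x_{n+1} = x_n - f(x_n)(x_n - x_{n-1})/(f(x_n) - f(x_{n-1}))

Iteration 1:
  f(0.860000) = -2.172992
  f(1.840000) = 6.782287
  x_2 = 1.840000 - 6.782287×(1.840000 - 0.860000)/(6.782287 - (-2.172992))
       = 1.097796
Iteration 2:
  f(1.840000) = 6.782287
  f(1.097796) = -1.743190
  x_3 = 1.097796 - (-1.743190)×(1.097796 - 1.840000)/(-1.743190 - 6.782287)
       = 1.249553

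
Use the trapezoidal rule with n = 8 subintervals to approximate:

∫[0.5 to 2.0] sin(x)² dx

f(x) = sin(x)²
a = 0.5, b = 2.0, n = 8
h = (b - a)/n = 0.187500

Trapezoidal rule: (h/2)[f(x₀) + 2f(x₁) + 2f(x₂) + ... + f(xₙ)]

x_0 = 0.5000, f(x_0) = 0.229849, coefficient = 1
x_1 = 0.6875, f(x_1) = 0.402726, coefficient = 2
x_2 = 0.8750, f(x_2) = 0.589123, coefficient = 2
x_3 = 1.0625, f(x_3) = 0.763133, coefficient = 2
x_4 = 1.2500, f(x_4) = 0.900572, coefficient = 2
x_5 = 1.4375, f(x_5) = 0.982337, coefficient = 2
x_6 = 1.6250, f(x_6) = 0.997065, coefficient = 2
x_7 = 1.8125, f(x_7) = 0.942708, coefficient = 2
x_8 = 2.0000, f(x_8) = 0.826822, coefficient = 1

I ≈ (0.187500/2) × 12.211999 = 1.144875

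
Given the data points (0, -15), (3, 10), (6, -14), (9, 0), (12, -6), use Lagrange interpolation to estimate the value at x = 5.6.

Lagrange interpolation formula:
P(x) = Σ yᵢ × Lᵢ(x)
where Lᵢ(x) = Π_{j≠i} (x - xⱼ)/(xᵢ - xⱼ)

L_0(5.6) = (5.6 - 3)/(0 - 3) × (5.6 - 6)/(0 - 6) × (5.6 - 9)/(0 - 9) × (5.6 - 12)/(0 - 12) = -0.011641
L_1(5.6) = (5.6 - 0)/(3 - 0) × (5.6 - 6)/(3 - 6) × (5.6 - 9)/(3 - 9) × (5.6 - 12)/(3 - 12) = 0.100293
L_2(5.6) = (5.6 - 0)/(6 - 0) × (5.6 - 3)/(6 - 3) × (5.6 - 9)/(6 - 9) × (5.6 - 12)/(6 - 12) = 0.977857
L_3(5.6) = (5.6 - 0)/(9 - 0) × (5.6 - 3)/(9 - 3) × (5.6 - 6)/(9 - 6) × (5.6 - 12)/(9 - 12) = -0.076695
L_4(5.6) = (5.6 - 0)/(12 - 0) × (5.6 - 3)/(12 - 3) × (5.6 - 6)/(12 - 6) × (5.6 - 9)/(12 - 9) = 0.010186

P(5.6) = (-15)×L_0(5.6) + 10×L_1(5.6) + (-14)×L_2(5.6) + 0×L_3(5.6) + (-6)×L_4(5.6)
P(5.6) = -12.573564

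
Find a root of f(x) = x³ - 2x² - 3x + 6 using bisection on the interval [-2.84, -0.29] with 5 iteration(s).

f(x) = x³ - 2x² - 3x + 6
Initial interval: [-2.84, -0.29]

Iteration 1:
  c_1 = (-2.840000 + (-0.290000))/2 = -1.565000
  f(c_1) = f(-1.565000) = 1.963513
  f(a) × f(c) < 0, new interval: [-2.840000, -1.565000]
Iteration 2:
  c_2 = (-2.840000 + (-1.565000))/2 = -2.202500
  f(c_2) = f(-2.202500) = -7.778854
  f(a) × f(c) ≥ 0, new interval: [-2.202500, -1.565000]
Iteration 3:
  c_3 = (-2.202500 + (-1.565000))/2 = -1.883750
  f(c_3) = f(-1.883750) = -2.130291
  f(a) × f(c) ≥ 0, new interval: [-1.883750, -1.565000]
Iteration 4:
  c_4 = (-1.883750 + (-1.565000))/2 = -1.724375
  f(c_4) = f(-1.724375) = 0.098811
  f(a) × f(c) < 0, new interval: [-1.883750, -1.724375]
Iteration 5:
  c_5 = (-1.883750 + (-1.724375))/2 = -1.804062
  f(c_5) = f(-1.804062) = -0.968672
  f(a) × f(c) ≥ 0, new interval: [-1.804062, -1.724375]

After 5 iteration(s), the approximation is c_5 = -1.804062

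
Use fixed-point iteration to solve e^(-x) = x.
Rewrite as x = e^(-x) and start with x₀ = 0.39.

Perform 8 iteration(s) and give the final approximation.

Equation: e^(-x) = x
Fixed-point form: x = e^(-x)
x₀ = 0.39

x_1 = g(0.390000) = 0.677057
x_2 = g(0.677057) = 0.508110
x_3 = g(0.508110) = 0.601631
x_4 = g(0.601631) = 0.547917
x_5 = g(0.547917) = 0.578153
x_6 = g(0.578153) = 0.560934
x_7 = g(0.560934) = 0.570676
x_8 = g(0.570676) = 0.565143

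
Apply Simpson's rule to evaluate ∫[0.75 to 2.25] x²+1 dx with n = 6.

f(x) = x²+1
a = 0.75, b = 2.25, n = 6
h = (b - a)/n = 0.250000

Simpson's rule: (h/3)[f(x₀) + 4f(x₁) + 2f(x₂) + ... + f(xₙ)]

x_0 = 0.7500, f(x_0) = 1.562500, coefficient = 1
x_1 = 1.0000, f(x_1) = 2.000000, coefficient = 4
x_2 = 1.2500, f(x_2) = 2.562500, coefficient = 2
x_3 = 1.5000, f(x_3) = 3.250000, coefficient = 4
x_4 = 1.7500, f(x_4) = 4.062500, coefficient = 2
x_5 = 2.0000, f(x_5) = 5.000000, coefficient = 4
x_6 = 2.2500, f(x_6) = 6.062500, coefficient = 1

I ≈ (0.250000/3) × 61.875000 = 5.156250
Exact value: 5.156250
Error: 0.000000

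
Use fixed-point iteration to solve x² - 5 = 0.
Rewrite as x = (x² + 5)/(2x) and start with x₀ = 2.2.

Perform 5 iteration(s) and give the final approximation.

Equation: x² - 5 = 0
Fixed-point form: x = (x² + 5)/(2x)
x₀ = 2.2

x_1 = g(2.200000) = 2.236364
x_2 = g(2.236364) = 2.236068
x_3 = g(2.236068) = 2.236068
x_4 = g(2.236068) = 2.236068
x_5 = g(2.236068) = 2.236068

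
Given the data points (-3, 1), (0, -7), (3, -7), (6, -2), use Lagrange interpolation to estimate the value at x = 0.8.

Lagrange interpolation formula:
P(x) = Σ yᵢ × Lᵢ(x)
where Lᵢ(x) = Π_{j≠i} (x - xⱼ)/(xᵢ - xⱼ)

L_0(0.8) = (0.8 - 0)/(-3 - 0) × (0.8 - 3)/(-3 - 3) × (0.8 - 6)/(-3 - 6) = -0.056494
L_1(0.8) = (0.8 - (-3))/(0 - (-3)) × (0.8 - 3)/(0 - 3) × (0.8 - 6)/(0 - 6) = 0.805037
L_2(0.8) = (0.8 - (-3))/(3 - (-3)) × (0.8 - 0)/(3 - 0) × (0.8 - 6)/(3 - 6) = 0.292741
L_3(0.8) = (0.8 - (-3))/(6 - (-3)) × (0.8 - 0)/(6 - 0) × (0.8 - 3)/(6 - 3) = -0.041284

P(0.8) = 1×L_0(0.8) + (-7)×L_1(0.8) + (-7)×L_2(0.8) + (-2)×L_3(0.8)
P(0.8) = -7.658370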